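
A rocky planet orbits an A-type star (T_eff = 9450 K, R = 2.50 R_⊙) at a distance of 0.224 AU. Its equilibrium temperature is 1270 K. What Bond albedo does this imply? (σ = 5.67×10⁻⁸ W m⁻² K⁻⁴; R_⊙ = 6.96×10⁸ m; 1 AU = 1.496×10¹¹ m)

R_⋆ = 2.50 × 6.96×10⁸ = 1.74×10⁹ m.
d = 0.224 AU = 3.35×10¹⁰ m.
L = 4πR_⋆²σT_⋆⁴ = 4π(1.74×10⁹)² × 5.67×10⁻⁸ × (9450)⁴ = 1.72×10²⁸ W.
S = L/(4πd²) = 1.22×10⁶ W m⁻².
From T_eq⁴ = S(1−A)/(4σ): 1−A = 4σT_eq⁴/S.
1−A = 4 × 5.67×10⁻⁸ × (1270)⁴ / 1.22×10⁶ = 0.484.

A ≈ 0.52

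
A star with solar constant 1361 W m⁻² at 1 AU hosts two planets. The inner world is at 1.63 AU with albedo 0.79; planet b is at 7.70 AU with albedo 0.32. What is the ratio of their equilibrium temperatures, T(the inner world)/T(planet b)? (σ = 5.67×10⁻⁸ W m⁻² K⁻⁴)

T₁/T₂ ≈ 1.620

T_eq = [S₀(1−A)/(4σd²)]^(1/4), so T ∝ (1−A)^(1/4) / √d.
T₁ = [1361×0.21/(4×5.67×10⁻⁸×1.63²)]^(1/4) = 147.58 K.
T₂ = [1361×0.68/(4×5.67×10⁻⁸×7.70²)]^(1/4) = 91.08 K.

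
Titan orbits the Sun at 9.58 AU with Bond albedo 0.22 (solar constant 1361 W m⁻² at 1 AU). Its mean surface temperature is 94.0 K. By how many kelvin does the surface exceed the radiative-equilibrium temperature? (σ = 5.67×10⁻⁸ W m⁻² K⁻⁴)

ΔT ≈ 9.5 K

S = 1361/9.58² = 14.83 W m⁻².
T_eq = [S(1−A)/(4σ)]^(1/4) = [14.83×0.78/(4×5.67×10⁻⁸)]^(1/4) = 84.5 K.
ΔT = T_surf − T_eq = 94 − 84.5.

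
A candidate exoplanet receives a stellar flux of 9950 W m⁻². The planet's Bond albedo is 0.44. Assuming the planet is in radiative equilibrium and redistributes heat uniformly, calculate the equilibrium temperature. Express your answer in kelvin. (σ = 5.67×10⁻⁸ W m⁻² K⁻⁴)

Energy balance: absorbed = emitted ⇒ πR²·S(1−A) = 4πR²·σT_eq⁴, so T_eq⁴ = S(1−A)/(4σ).
T_eq = [9950 × 0.56 / (4 × 5.67×10⁻⁸)]^(1/4) = (2.46×10¹⁰)^(1/4) = 396 K.

T_eq ≈ 396 K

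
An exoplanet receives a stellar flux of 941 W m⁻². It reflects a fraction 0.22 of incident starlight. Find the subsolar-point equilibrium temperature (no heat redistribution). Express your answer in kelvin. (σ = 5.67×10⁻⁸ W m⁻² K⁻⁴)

T_ss ≈ 337 K

At the subsolar point the surface absorbs S(1−A) and emits σT⁴ per unit area — no factor of 4, since only the local patch is in balance.
T = [941 × 0.78 / 5.67×10⁻⁸]^(1/4) = (1.29×10¹⁰)^(1/4) = 337 K.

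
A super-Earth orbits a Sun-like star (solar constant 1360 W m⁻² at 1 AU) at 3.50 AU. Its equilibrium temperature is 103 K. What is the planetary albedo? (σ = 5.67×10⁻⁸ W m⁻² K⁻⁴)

Flux at 3.50 AU: S = 1360/3.50² = 111 W m⁻².
From T_eq⁴ = S(1−A)/(4σ): 1−A = 4σT_eq⁴/S.
1−A = 4 × 5.67×10⁻⁸ × (103)⁴ / 111 = 0.230.

A ≈ 0.77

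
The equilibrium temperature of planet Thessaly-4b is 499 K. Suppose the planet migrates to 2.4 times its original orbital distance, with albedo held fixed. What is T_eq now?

T_eq ∝ L^(1/4) · d^(−1/2).
T′ = 499 / 2.4^(1/2) = 322 K.

T_eq ≈ 322 K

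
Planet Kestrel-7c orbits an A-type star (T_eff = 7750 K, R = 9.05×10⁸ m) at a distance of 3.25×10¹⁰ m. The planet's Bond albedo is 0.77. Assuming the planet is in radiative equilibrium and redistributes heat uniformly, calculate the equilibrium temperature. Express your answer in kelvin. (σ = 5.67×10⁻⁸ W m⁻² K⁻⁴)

L = 4πR_⋆²σT_⋆⁴ = 4π(9.05×10⁸)² × 5.67×10⁻⁸ × (7750)⁴ = 2.11×10²⁷ W.
S = L/(4πd²) = 1.59×10⁵ W m⁻².
Energy balance: absorbed = emitted ⇒ πR²·S(1−A) = 4πR²·σT_eq⁴, so T_eq⁴ = S(1−A)/(4σ).
T_eq = [1.59×10⁵ × 0.23 / (4 × 5.67×10⁻⁸)]^(1/4) = (1.61×10¹¹)^(1/4) = 633 K.

T_eq ≈ 633 K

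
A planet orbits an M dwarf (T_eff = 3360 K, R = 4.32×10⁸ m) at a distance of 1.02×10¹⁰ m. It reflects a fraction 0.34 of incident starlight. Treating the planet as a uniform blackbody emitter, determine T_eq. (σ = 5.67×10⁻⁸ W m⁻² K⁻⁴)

T_eq ≈ 441 K

L = 4πR_⋆²σT_⋆⁴ = 4π(4.32×10⁸)² × 5.67×10⁻⁸ × (3360)⁴ = 1.69×10²⁵ W.
S = L/(4πd²) = 1.30×10⁴ W m⁻².
Energy balance: absorbed = emitted ⇒ πR²·S(1−A) = 4πR²·σT_eq⁴, so T_eq⁴ = S(1−A)/(4σ).
T_eq = [1.30×10⁴ × 0.66 / (4 × 5.67×10⁻⁸)]^(1/4) = (3.77×10¹⁰)^(1/4) = 441 K.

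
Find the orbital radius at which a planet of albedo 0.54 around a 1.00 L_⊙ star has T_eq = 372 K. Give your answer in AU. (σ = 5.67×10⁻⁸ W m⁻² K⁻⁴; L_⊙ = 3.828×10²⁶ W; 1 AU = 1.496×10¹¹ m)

d ≈ 0.380 AU

L = 1.00 × 3.828×10²⁶ = 3.83×10²⁶ W.
From T_eq⁴ = L(1−A)/(16πσd²): d = √[L(1−A)/(16πσT_eq⁴)].
d = √[3.83×10²⁶ × 0.46 / (16π × 5.67×10⁻⁸ × (372)⁴)] = 5.68×10¹⁰ m = 0.380 AU.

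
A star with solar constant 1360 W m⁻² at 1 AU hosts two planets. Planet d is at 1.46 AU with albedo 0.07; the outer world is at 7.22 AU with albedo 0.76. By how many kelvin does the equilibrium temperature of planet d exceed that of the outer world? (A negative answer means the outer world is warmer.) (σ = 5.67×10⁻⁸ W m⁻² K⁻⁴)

T_eq = [S₀(1−A)/(4σd²)]^(1/4), so T ∝ (1−A)^(1/4) / √d.
T₁ = [1360×0.93/(4×5.67×10⁻⁸×1.46²)]^(1/4) = 226.16 K.
T₂ = [1360×0.24/(4×5.67×10⁻⁸×7.22²)]^(1/4) = 72.49 K.

ΔT ≈ 153.7 K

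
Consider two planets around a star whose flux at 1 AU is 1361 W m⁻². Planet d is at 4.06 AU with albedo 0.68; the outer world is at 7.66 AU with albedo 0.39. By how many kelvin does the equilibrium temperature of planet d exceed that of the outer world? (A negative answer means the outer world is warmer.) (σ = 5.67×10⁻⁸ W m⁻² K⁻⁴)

T_eq = [S₀(1−A)/(4σd²)]^(1/4), so T ∝ (1−A)^(1/4) / √d.
T₁ = [1361×0.32/(4×5.67×10⁻⁸×4.06²)]^(1/4) = 103.89 K.
T₂ = [1361×0.61/(4×5.67×10⁻⁸×7.66²)]^(1/4) = 88.87 K.

ΔT ≈ 15.0 K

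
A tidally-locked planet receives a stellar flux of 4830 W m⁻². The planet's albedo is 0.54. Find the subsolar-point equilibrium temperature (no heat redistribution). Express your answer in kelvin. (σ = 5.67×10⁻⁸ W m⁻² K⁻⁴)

At the subsolar point the surface absorbs S(1−A) and emits σT⁴ per unit area — no factor of 4, since only the local patch is in balance.
T = [4830 × 0.46 / 5.67×10⁻⁸]^(1/4) = (3.92×10¹⁰)^(1/4) = 445 K.

T_ss ≈ 445 K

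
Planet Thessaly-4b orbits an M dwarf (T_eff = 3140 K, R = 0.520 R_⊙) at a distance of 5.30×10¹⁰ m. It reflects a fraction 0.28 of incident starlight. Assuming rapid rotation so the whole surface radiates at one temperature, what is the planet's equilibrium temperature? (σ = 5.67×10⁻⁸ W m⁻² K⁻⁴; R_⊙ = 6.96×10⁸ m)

T_eq ≈ 169 K

R_⋆ = 0.520 × 6.96×10⁸ = 3.62×10⁸ m.
L = 4πR_⋆²σT_⋆⁴ = 4π(3.62×10⁸)² × 5.67×10⁻⁸ × (3140)⁴ = 9.07×10²⁴ W.
S = L/(4πd²) = 257 W m⁻².
Energy balance: absorbed = emitted ⇒ πR²·S(1−A) = 4πR²·σT_eq⁴, so T_eq⁴ = S(1−A)/(4σ).
T_eq = [257 × 0.72 / (4 × 5.67×10⁻⁸)]^(1/4) = (8.16×10⁸)^(1/4) = 169 K.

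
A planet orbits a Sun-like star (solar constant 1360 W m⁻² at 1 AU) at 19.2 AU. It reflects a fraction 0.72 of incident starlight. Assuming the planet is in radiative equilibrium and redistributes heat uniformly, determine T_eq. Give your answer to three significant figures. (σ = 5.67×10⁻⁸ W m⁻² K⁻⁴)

T_eq ≈ 46.2 K

Flux at 19.2 AU: S = 1360/19.2² = 3.69 W m⁻².
Energy balance: absorbed = emitted ⇒ πR²·S(1−A) = 4πR²·σT_eq⁴, so T_eq⁴ = S(1−A)/(4σ).
T_eq = [3.69 × 0.28 / (4 × 5.67×10⁻⁸)]^(1/4) = (4.55×10⁶)^(1/4) = 46.2 K.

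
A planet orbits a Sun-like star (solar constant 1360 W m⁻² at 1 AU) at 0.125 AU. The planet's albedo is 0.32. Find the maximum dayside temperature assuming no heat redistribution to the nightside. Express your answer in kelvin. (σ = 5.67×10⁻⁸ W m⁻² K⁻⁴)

Flux at 0.125 AU: S = 1360/0.125² = 8.70×10⁴ W m⁻².
With no redistribution each surface element balances locally: S(1−A) = σT⁴.
T = [8.70×10⁴ × 0.68 / 5.67×10⁻⁸]^(1/4) = (1.04×10¹²)^(1/4) = 1010 K.

T_ss ≈ 1010 K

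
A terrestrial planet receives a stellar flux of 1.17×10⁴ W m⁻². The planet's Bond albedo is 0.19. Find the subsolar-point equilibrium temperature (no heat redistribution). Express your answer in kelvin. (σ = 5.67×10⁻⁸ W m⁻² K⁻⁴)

At the subsolar point the surface absorbs S(1−A) and emits σT⁴ per unit area — no factor of 4, since only the local patch is in balance.
T = [1.17×10⁴ × 0.81 / 5.67×10⁻⁸]^(1/4) = (1.67×10¹¹)^(1/4) = 639 K.

T_ss ≈ 639 K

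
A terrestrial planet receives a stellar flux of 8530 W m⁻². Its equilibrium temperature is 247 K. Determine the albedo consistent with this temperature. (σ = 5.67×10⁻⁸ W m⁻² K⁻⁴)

A ≈ 0.90

From T_eq⁴ = S(1−A)/(4σ): 1−A = 4σT_eq⁴/S.
1−A = 4 × 5.67×10⁻⁸ × (247)⁴ / 8530 = 0.099.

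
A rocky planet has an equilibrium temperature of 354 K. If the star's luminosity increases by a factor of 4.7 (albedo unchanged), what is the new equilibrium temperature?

T_eq ∝ L^(1/4) · d^(−1/2).
T′ = 354 × 4.7^(1/4) = 521 K.

T_eq ≈ 521 K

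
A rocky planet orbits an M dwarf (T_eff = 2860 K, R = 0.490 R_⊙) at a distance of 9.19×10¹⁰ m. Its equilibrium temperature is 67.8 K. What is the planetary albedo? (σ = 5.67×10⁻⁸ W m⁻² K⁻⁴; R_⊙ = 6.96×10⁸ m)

A ≈ 0.91

R_⋆ = 0.490 × 6.96×10⁸ = 3.41×10⁸ m.
L = 4πR_⋆²σT_⋆⁴ = 4π(3.41×10⁸)² × 5.67×10⁻⁸ × (2860)⁴ = 5.54×10²⁴ W.
S = L/(4πd²) = 52.2 W m⁻².
From T_eq⁴ = S(1−A)/(4σ): 1−A = 4σT_eq⁴/S.
1−A = 4 × 5.67×10⁻⁸ × (67.8)⁴ / 52.2 = 0.092.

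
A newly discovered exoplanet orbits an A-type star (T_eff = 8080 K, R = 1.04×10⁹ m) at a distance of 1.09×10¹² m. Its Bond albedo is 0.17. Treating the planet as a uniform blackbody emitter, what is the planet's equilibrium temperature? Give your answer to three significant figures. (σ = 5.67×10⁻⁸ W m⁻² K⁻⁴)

T_eq ≈ 168 K

L = 4πR_⋆²σT_⋆⁴ = 4π(1.04×10⁹)² × 5.67×10⁻⁸ × (8080)⁴ = 3.28×10²⁷ W.
S = L/(4πd²) = 220 W m⁻².
Energy balance: absorbed = emitted ⇒ πR²·S(1−A) = 4πR²·σT_eq⁴, so T_eq⁴ = S(1−A)/(4σ).
T_eq = [220 × 0.83 / (4 × 5.67×10⁻⁸)]^(1/4) = (8.05×10⁸)^(1/4) = 168 K.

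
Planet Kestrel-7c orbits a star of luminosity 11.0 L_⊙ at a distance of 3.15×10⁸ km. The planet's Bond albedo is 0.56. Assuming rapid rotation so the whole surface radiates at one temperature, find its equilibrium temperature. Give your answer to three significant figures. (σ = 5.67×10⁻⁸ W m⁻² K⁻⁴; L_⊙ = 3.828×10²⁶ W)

d = 3.15×10⁸ km = 3.15×10¹¹ m.
L = 11.0 × 3.828×10²⁶ = 4.21×10²⁷ W.
Flux: S = L/(4πd²) = 4.21×10²⁷/(4π×(3.15×10¹¹)²) = 3380 W m⁻².
Energy balance: absorbed = emitted ⇒ πR²·S(1−A) = 4πR²·σT_eq⁴, so T_eq⁴ = S(1−A)/(4σ).
T_eq = [3380 × 0.44 / (4 × 5.67×10⁻⁸)]^(1/4) = (6.55×10⁹)^(1/4) = 285 K.

T_eq ≈ 285 K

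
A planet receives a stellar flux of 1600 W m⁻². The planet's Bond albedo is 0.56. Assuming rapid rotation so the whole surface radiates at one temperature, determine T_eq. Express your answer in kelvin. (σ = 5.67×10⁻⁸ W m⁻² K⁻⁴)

T_eq ≈ 236 K

Energy balance: absorbed = emitted ⇒ πR²·S(1−A) = 4πR²·σT_eq⁴, so T_eq⁴ = S(1−A)/(4σ).
T_eq = [1600 × 0.44 / (4 × 5.67×10⁻⁸)]^(1/4) = (3.10×10⁹)^(1/4) = 236 K.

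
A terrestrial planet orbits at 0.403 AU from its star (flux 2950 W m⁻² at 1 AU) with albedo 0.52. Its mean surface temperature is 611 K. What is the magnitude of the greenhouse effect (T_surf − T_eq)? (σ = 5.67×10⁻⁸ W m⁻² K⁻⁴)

ΔT ≈ 168.2 K

S = 2950/0.403² = 1.816×10⁴ W m⁻².
T_eq = [S(1−A)/(4σ)]^(1/4) = [1.816×10⁴×0.48/(4×5.67×10⁻⁸)]^(1/4) = 442.8 K.
ΔT = T_surf − T_eq = 611 − 442.8.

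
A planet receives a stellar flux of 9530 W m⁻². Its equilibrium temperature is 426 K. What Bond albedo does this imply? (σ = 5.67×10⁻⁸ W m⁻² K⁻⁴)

A ≈ 0.22

From T_eq⁴ = S(1−A)/(4σ): 1−A = 4σT_eq⁴/S.
1−A = 4 × 5.67×10⁻⁸ × (426)⁴ / 9530 = 0.784.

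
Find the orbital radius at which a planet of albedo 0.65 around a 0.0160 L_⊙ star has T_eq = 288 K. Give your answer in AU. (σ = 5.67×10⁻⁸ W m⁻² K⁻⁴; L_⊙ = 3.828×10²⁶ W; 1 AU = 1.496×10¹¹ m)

L = 0.0160 × 3.828×10²⁶ = 6.12×10²⁴ W.
From T_eq⁴ = L(1−A)/(16πσd²): d = √[L(1−A)/(16πσT_eq⁴)].
d = √[6.12×10²⁴ × 0.35 / (16π × 5.67×10⁻⁸ × (288)⁴)] = 1.05×10¹⁰ m = 0.0699 AU.

d ≈ 0.0699 AU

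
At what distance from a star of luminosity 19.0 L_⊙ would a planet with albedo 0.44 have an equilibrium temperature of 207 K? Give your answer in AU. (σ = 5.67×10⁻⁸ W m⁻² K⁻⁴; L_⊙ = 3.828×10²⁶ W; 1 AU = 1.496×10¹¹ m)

d ≈ 5.90 AU

L = 19.0 × 3.828×10²⁶ = 7.27×10²⁷ W.
From T_eq⁴ = L(1−A)/(16πσd²): d = √[L(1−A)/(16πσT_eq⁴)].
d = √[7.27×10²⁷ × 0.56 / (16π × 5.67×10⁻⁸ × (207)⁴)] = 8.82×10¹¹ m = 5.90 AU.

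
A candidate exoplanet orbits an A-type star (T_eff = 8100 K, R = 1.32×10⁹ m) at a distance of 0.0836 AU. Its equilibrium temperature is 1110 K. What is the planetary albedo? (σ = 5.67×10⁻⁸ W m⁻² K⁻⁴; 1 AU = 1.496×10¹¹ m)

A ≈ 0.87

d = 0.0836 AU = 1.25×10¹⁰ m.
L = 4πR_⋆²σT_⋆⁴ = 4π(1.32×10⁹)² × 5.67×10⁻⁸ × (8100)⁴ = 5.34×10²⁷ W.
S = L/(4πd²) = 2.72×10⁶ W m⁻².
From T_eq⁴ = S(1−A)/(4σ): 1−A = 4σT_eq⁴/S.
1−A = 4 × 5.67×10⁻⁸ × (1110)⁴ / 2.72×10⁶ = 0.127.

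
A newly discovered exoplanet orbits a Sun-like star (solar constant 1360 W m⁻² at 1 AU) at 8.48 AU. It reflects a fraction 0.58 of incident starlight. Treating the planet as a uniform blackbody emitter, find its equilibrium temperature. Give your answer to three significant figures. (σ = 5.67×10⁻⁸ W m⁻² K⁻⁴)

T_eq ≈ 76.9 K

Flux at 8.48 AU: S = 1360/8.48² = 18.9 W m⁻².
Energy balance: absorbed = emitted ⇒ πR²·S(1−A) = 4πR²·σT_eq⁴, so T_eq⁴ = S(1−A)/(4σ).
T_eq = [18.9 × 0.42 / (4 × 5.67×10⁻⁸)]^(1/4) = (3.50×10⁷)^(1/4) = 76.9 K.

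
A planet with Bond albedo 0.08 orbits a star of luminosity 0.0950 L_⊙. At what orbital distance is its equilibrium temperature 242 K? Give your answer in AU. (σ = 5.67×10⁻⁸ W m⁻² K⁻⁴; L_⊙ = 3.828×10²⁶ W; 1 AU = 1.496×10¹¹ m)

d ≈ 0.391 AU

L = 0.0950 × 3.828×10²⁶ = 3.64×10²⁵ W.
From T_eq⁴ = L(1−A)/(16πσd²): d = √[L(1−A)/(16πσT_eq⁴)].
d = √[3.64×10²⁵ × 0.92 / (16π × 5.67×10⁻⁸ × (242)⁴)] = 5.85×10¹⁰ m = 0.391 AU.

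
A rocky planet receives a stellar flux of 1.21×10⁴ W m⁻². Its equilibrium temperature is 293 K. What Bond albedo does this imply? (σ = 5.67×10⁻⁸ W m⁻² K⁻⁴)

From T_eq⁴ = S(1−A)/(4σ): 1−A = 4σT_eq⁴/S.
1−A = 4 × 5.67×10⁻⁸ × (293)⁴ / 1.21×10⁴ = 0.138.

A ≈ 0.86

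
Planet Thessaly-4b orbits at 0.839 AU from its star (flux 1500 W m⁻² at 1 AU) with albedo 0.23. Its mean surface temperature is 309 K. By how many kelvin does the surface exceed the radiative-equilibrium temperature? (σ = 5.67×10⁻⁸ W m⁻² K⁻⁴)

S = 1500/0.839² = 2131 W m⁻².
T_eq = [S(1−A)/(4σ)]^(1/4) = [2131×0.77/(4×5.67×10⁻⁸)]^(1/4) = 291.6 K.
ΔT = T_surf − T_eq = 309 − 291.6.

ΔT ≈ 17.4 K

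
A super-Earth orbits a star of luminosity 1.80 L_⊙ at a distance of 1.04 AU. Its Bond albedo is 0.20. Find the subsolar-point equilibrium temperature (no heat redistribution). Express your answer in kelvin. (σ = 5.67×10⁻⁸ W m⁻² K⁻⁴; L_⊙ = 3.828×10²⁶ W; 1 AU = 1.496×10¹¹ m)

T_ss ≈ 423 K

d = 1.04 AU = 1.56×10¹¹ m.
L = 1.80 × 3.828×10²⁶ = 6.89×10²⁶ W.
Flux: S = L/(4πd²) = 6.89×10²⁶/(4π×(1.56×10¹¹)²) = 2270 W m⁻².
At the subsolar point the surface absorbs S(1−A) and emits σT⁴ per unit area — no factor of 4, since only the local patch is in balance.
T = [2270 × 0.80 / 5.67×10⁻⁸]^(1/4) = (3.20×10¹⁰)^(1/4) = 423 K.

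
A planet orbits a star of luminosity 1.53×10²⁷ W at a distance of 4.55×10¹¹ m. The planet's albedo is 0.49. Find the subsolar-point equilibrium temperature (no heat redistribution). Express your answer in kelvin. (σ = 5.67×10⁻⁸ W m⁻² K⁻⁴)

T_ss ≈ 270 K

Flux: S = L/(4πd²) = 1.53×10²⁷/(4π×(4.55×10¹¹)²) = 588 W m⁻².
At the subsolar point the surface absorbs S(1−A) and emits σT⁴ per unit area — no factor of 4, since only the local patch is in balance.
T = [588 × 0.51 / 5.67×10⁻⁸]^(1/4) = (5.29×10⁹)^(1/4) = 270 K.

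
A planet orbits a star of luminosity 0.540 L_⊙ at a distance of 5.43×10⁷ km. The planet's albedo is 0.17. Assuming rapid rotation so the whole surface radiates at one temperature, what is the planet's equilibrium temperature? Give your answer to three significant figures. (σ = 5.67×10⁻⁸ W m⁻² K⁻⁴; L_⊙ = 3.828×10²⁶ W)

T_eq ≈ 378 K

d = 5.43×10⁷ km = 5.43×10¹⁰ m.
L = 0.540 × 3.828×10²⁶ = 2.07×10²⁶ W.
Flux: S = L/(4πd²) = 2.07×10²⁶/(4π×(5.43×10¹⁰)²) = 5580 W m⁻².
Energy balance: absorbed = emitted ⇒ πR²·S(1−A) = 4πR²·σT_eq⁴, so T_eq⁴ = S(1−A)/(4σ).
T_eq = [5580 × 0.83 / (4 × 5.67×10⁻⁸)]^(1/4) = (2.04×10¹⁰)^(1/4) = 378 K.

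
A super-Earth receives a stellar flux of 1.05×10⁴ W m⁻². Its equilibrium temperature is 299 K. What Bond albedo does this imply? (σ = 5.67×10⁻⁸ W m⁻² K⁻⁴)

A ≈ 0.83

From T_eq⁴ = S(1−A)/(4σ): 1−A = 4σT_eq⁴/S.
1−A = 4 × 5.67×10⁻⁸ × (299)⁴ / 1.05×10⁴ = 0.173.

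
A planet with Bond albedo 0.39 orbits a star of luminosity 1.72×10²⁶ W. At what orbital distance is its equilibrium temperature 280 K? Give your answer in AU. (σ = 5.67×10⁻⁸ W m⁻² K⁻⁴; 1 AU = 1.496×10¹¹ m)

From T_eq⁴ = L(1−A)/(16πσd²): d = √[L(1−A)/(16πσT_eq⁴)].
d = √[1.72×10²⁶ × 0.61 / (16π × 5.67×10⁻⁸ × (280)⁴)] = 7.74×10¹⁰ m = 0.517 AU.

d ≈ 0.517 AU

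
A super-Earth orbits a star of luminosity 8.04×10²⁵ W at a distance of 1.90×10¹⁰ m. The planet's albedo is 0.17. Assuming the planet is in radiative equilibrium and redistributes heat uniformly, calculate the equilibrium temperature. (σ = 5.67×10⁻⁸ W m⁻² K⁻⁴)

T_eq ≈ 505 K

Flux: S = L/(4πd²) = 8.04×10²⁵/(4π×(1.90×10¹⁰)²) = 1.77×10⁴ W m⁻².
Energy balance: absorbed = emitted ⇒ πR²·S(1−A) = 4πR²·σT_eq⁴, so T_eq⁴ = S(1−A)/(4σ).
T_eq = [1.77×10⁴ × 0.83 / (4 × 5.67×10⁻⁸)]^(1/4) = (6.49×10¹⁰)^(1/4) = 505 K.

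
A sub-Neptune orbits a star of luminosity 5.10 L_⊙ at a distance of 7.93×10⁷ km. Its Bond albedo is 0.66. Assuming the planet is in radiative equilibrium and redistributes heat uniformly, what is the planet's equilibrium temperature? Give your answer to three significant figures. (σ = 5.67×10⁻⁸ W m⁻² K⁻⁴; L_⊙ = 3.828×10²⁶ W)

d = 7.93×10⁷ km = 7.93×10¹⁰ m.
L = 5.10 × 3.828×10²⁶ = 1.95×10²⁷ W.
Flux: S = L/(4πd²) = 1.95×10²⁷/(4π×(7.93×10¹⁰)²) = 2.47×10⁴ W m⁻².
Energy balance: absorbed = emitted ⇒ πR²·S(1−A) = 4πR²·σT_eq⁴, so T_eq⁴ = S(1−A)/(4σ).
T_eq = [2.47×10⁴ × 0.34 / (4 × 5.67×10⁻⁸)]^(1/4) = (3.70×10¹⁰)^(1/4) = 439 K.

T_eq ≈ 439 K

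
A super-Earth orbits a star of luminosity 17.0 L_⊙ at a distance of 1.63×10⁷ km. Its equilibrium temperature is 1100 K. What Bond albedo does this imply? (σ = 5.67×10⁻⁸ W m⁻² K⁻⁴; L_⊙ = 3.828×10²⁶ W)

d = 1.63×10⁷ km = 1.63×10¹⁰ m.
L = 17.0 × 3.828×10²⁶ = 6.51×10²⁷ W.
Flux: S = L/(4πd²) = 6.51×10²⁷/(4π×(1.63×10¹⁰)²) = 1.95×10⁶ W m⁻².
From T_eq⁴ = S(1−A)/(4σ): 1−A = 4σT_eq⁴/S.
1−A = 4 × 5.67×10⁻⁸ × (1100)⁴ / 1.95×10⁶ = 0.170.

A ≈ 0.83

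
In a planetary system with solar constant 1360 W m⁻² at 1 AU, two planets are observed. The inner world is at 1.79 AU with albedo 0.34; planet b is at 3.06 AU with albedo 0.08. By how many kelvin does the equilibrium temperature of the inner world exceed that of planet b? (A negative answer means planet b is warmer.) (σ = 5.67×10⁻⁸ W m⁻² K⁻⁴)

ΔT ≈ 31.7 K

T_eq = [S₀(1−A)/(4σd²)]^(1/4), so T ∝ (1−A)^(1/4) / √d.
T₁ = [1360×0.66/(4×5.67×10⁻⁸×1.79²)]^(1/4) = 187.47 K.
T₂ = [1360×0.92/(4×5.67×10⁻⁸×3.06²)]^(1/4) = 155.80 K.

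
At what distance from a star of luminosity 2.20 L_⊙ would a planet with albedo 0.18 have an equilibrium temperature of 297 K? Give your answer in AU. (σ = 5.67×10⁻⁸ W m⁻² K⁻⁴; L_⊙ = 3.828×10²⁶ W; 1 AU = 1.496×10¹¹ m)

L = 2.20 × 3.828×10²⁶ = 8.42×10²⁶ W.
From T_eq⁴ = L(1−A)/(16πσd²): d = √[L(1−A)/(16πσT_eq⁴)].
d = √[8.42×10²⁶ × 0.82 / (16π × 5.67×10⁻⁸ × (297)⁴)] = 1.76×10¹¹ m = 1.18 AU.

d ≈ 1.18 AU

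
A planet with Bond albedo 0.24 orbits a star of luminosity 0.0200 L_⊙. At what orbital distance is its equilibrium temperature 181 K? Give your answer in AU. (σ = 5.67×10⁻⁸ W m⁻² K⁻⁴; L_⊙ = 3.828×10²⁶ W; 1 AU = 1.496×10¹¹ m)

L = 0.0200 × 3.828×10²⁶ = 7.66×10²⁴ W.
From T_eq⁴ = L(1−A)/(16πσd²): d = √[L(1−A)/(16πσT_eq⁴)].
d = √[7.66×10²⁴ × 0.76 / (16π × 5.67×10⁻⁸ × (181)⁴)] = 4.36×10¹⁰ m = 0.292 AU.

d ≈ 0.292 AU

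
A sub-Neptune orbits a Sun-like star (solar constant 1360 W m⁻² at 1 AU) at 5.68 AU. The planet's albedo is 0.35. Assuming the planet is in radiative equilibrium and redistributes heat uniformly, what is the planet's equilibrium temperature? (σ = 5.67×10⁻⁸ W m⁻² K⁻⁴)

Flux at 5.68 AU: S = 1360/5.68² = 42.2 W m⁻².
Energy balance: absorbed = emitted ⇒ πR²·S(1−A) = 4πR²·σT_eq⁴, so T_eq⁴ = S(1−A)/(4σ).
T_eq = [42.2 × 0.65 / (4 × 5.67×10⁻⁸)]^(1/4) = (1.21×10⁸)^(1/4) = 105 K.

T_eq ≈ 105 K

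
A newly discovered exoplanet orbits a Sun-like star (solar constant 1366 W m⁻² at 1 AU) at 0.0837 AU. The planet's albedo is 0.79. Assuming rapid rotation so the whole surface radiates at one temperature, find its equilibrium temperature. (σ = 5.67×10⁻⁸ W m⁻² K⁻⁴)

T_eq ≈ 652 K

Flux at 0.0837 AU: S = 1366/0.0837² = 1.95×10⁵ W m⁻².
Energy balance: absorbed = emitted ⇒ πR²·S(1−A) = 4πR²·σT_eq⁴, so T_eq⁴ = S(1−A)/(4σ).
T_eq = [1.95×10⁵ × 0.21 / (4 × 5.67×10⁻⁸)]^(1/4) = (1.81×10¹¹)^(1/4) = 652 K.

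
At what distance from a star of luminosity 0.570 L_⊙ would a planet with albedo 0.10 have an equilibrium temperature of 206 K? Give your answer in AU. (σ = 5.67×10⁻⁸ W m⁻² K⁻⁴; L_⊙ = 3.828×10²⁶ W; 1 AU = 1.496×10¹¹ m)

d ≈ 1.31 AU

L = 0.570 × 3.828×10²⁶ = 2.18×10²⁶ W.
From T_eq⁴ = L(1−A)/(16πσd²): d = √[L(1−A)/(16πσT_eq⁴)].
d = √[2.18×10²⁶ × 0.90 / (16π × 5.67×10⁻⁸ × (206)⁴)] = 1.96×10¹¹ m = 1.31 AU.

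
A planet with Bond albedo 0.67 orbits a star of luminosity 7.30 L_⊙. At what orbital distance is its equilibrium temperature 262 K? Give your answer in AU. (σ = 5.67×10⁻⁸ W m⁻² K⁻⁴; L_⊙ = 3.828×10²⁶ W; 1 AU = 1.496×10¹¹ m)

L = 7.30 × 3.828×10²⁶ = 2.79×10²⁷ W.
From T_eq⁴ = L(1−A)/(16πσd²): d = √[L(1−A)/(16πσT_eq⁴)].
d = √[2.79×10²⁷ × 0.33 / (16π × 5.67×10⁻⁸ × (262)⁴)] = 2.62×10¹¹ m = 1.75 AU.

d ≈ 1.75 AU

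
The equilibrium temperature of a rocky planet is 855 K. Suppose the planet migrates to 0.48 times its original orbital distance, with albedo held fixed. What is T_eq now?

T_eq ∝ L^(1/4) · d^(−1/2).
T′ = 855 / 0.48^(1/2) = 1230 K.

T_eq ≈ 1230 K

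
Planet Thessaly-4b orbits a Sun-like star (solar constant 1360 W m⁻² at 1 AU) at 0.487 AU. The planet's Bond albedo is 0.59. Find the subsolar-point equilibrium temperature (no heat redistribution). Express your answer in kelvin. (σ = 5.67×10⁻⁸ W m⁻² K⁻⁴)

T_ss ≈ 451 K

Flux at 0.487 AU: S = 1360/0.487² = 5730 W m⁻².
At the subsolar point the surface absorbs S(1−A) and emits σT⁴ per unit area — no factor of 4, since only the local patch is in balance.
T = [5730 × 0.41 / 5.67×10⁻⁸]^(1/4) = (4.15×10¹⁰)^(1/4) = 451 K.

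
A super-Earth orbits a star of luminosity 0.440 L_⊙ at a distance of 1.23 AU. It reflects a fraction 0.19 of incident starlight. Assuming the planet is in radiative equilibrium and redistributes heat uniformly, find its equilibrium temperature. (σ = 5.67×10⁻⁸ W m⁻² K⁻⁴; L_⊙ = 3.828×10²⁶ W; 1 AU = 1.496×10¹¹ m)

d = 1.23 AU = 1.84×10¹¹ m.
L = 0.440 × 3.828×10²⁶ = 1.68×10²⁶ W.
Flux: S = L/(4πd²) = 1.68×10²⁶/(4π×(1.84×10¹¹)²) = 396 W m⁻².
Energy balance: absorbed = emitted ⇒ πR²·S(1−A) = 4πR²·σT_eq⁴, so T_eq⁴ = S(1−A)/(4σ).
T_eq = [396 × 0.81 / (4 × 5.67×10⁻⁸)]^(1/4) = (1.41×10⁹)^(1/4) = 194 K.

T_eq ≈ 194 K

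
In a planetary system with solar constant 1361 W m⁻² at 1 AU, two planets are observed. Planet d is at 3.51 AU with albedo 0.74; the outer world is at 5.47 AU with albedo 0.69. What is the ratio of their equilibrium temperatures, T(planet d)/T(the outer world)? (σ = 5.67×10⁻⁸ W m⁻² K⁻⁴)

T₁/T₂ ≈ 1.195

T_eq = [S₀(1−A)/(4σd²)]^(1/4), so T ∝ (1−A)^(1/4) / √d.
T₁ = [1361×0.26/(4×5.67×10⁻⁸×3.51²)]^(1/4) = 106.08 K.
T₂ = [1361×0.31/(4×5.67×10⁻⁸×5.47²)]^(1/4) = 88.80 K.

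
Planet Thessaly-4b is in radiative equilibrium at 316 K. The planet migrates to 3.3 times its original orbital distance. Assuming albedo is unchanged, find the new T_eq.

T_eq ∝ L^(1/4) · d^(−1/2).
T′ = 316 / 3.3^(1/2) = 174 K.

T_eq ≈ 174 K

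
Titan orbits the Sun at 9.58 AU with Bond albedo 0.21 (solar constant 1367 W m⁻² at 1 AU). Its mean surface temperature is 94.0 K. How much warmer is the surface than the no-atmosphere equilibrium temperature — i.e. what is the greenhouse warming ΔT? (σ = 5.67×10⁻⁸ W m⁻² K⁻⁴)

S = 1367/9.58² = 14.89 W m⁻².
T_eq = [S(1−A)/(4σ)]^(1/4) = [14.89×0.79/(4×5.67×10⁻⁸)]^(1/4) = 84.9 K.
ΔT = T_surf − T_eq = 94 − 84.9.

ΔT ≈ 9.1 K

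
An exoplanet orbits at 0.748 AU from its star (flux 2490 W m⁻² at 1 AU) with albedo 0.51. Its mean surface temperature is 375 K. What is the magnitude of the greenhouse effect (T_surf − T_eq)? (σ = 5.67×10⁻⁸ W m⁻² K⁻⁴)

S = 2490/0.748² = 4450 W m⁻².
T_eq = [S(1−A)/(4σ)]^(1/4) = [4450×0.49/(4×5.67×10⁻⁸)]^(1/4) = 313.1 K.
ΔT = T_surf − T_eq = 375 − 313.1.

ΔT ≈ 61.9 K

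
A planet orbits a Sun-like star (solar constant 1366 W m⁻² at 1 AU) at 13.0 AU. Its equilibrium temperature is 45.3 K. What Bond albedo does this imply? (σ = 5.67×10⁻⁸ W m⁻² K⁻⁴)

A ≈ 0.88

Flux at 13.0 AU: S = 1366/13.0² = 8.08 W m⁻².
From T_eq⁴ = S(1−A)/(4σ): 1−A = 4σT_eq⁴/S.
1−A = 4 × 5.67×10⁻⁸ × (45.3)⁴ / 8.08 = 0.118.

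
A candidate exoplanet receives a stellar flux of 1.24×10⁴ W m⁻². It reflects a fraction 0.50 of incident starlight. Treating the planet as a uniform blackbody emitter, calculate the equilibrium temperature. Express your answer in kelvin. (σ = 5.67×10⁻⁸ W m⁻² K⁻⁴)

T_eq ≈ 407 K

Energy balance: absorbed = emitted ⇒ πR²·S(1−A) = 4πR²·σT_eq⁴, so T_eq⁴ = S(1−A)/(4σ).
T_eq = [1.24×10⁴ × 0.50 / (4 × 5.67×10⁻⁸)]^(1/4) = (2.73×10¹⁰)^(1/4) = 407 K.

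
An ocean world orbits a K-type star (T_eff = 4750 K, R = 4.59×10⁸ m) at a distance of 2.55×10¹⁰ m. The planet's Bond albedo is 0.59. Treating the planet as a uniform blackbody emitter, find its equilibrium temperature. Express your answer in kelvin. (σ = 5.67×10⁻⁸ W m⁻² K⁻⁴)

L = 4πR_⋆²σT_⋆⁴ = 4π(4.59×10⁸)² × 5.67×10⁻⁸ × (4750)⁴ = 7.64×10²⁵ W.
S = L/(4πd²) = 9350 W m⁻².
Energy balance: absorbed = emitted ⇒ πR²·S(1−A) = 4πR²·σT_eq⁴, so T_eq⁴ = S(1−A)/(4σ).
T_eq = [9350 × 0.41 / (4 × 5.67×10⁻⁸)]^(1/4) = (1.69×10¹⁰)^(1/4) = 361 K.

T_eq ≈ 361 K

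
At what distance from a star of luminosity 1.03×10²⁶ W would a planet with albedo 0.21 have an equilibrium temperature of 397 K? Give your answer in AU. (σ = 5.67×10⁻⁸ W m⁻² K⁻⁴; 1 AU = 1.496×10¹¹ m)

From T_eq⁴ = L(1−A)/(16πσd²): d = √[L(1−A)/(16πσT_eq⁴)].
d = √[1.03×10²⁶ × 0.79 / (16π × 5.67×10⁻⁸ × (397)⁴)] = 3.39×10¹⁰ m = 0.227 AU.

d ≈ 0.227 AU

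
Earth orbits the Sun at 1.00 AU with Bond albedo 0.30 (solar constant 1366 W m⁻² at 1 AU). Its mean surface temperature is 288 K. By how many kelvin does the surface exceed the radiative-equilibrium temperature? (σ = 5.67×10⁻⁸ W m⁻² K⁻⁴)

ΔT ≈ 33.2 K

S = 1366/1.00² = 1366 W m⁻².
T_eq = [S(1−A)/(4σ)]^(1/4) = [1366×0.70/(4×5.67×10⁻⁸)]^(1/4) = 254.8 K.
ΔT = T_surf − T_eq = 288 − 254.8.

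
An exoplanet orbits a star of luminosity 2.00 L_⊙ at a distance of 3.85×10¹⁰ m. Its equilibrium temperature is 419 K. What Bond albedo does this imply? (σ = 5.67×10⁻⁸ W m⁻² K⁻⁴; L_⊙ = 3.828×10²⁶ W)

A ≈ 0.83

L = 2.00 × 3.828×10²⁶ = 7.66×10²⁶ W.
Flux: S = L/(4πd²) = 7.66×10²⁶/(4π×(3.85×10¹⁰)²) = 4.11×10⁴ W m⁻².
From T_eq⁴ = S(1−A)/(4σ): 1−A = 4σT_eq⁴/S.
1−A = 4 × 5.67×10⁻⁸ × (419)⁴ / 4.11×10⁴ = 0.170.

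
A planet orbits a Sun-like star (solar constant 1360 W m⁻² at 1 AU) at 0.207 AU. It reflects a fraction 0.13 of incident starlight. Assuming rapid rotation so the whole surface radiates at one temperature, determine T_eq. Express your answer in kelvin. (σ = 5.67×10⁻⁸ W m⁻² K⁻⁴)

Flux at 0.207 AU: S = 1360/0.207² = 3.17×10⁴ W m⁻².
Energy balance: absorbed = emitted ⇒ πR²·S(1−A) = 4πR²·σT_eq⁴, so T_eq⁴ = S(1−A)/(4σ).
T_eq = [3.17×10⁴ × 0.87 / (4 × 5.67×10⁻⁸)]^(1/4) = (1.22×10¹¹)^(1/4) = 591 K.

T_eq ≈ 591 K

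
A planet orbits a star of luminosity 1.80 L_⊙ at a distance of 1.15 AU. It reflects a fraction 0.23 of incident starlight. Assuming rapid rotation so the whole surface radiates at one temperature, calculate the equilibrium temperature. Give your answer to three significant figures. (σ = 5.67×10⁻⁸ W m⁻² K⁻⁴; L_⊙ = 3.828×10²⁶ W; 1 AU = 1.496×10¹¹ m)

T_eq ≈ 282 K

d = 1.15 AU = 1.72×10¹¹ m.
L = 1.80 × 3.828×10²⁶ = 6.89×10²⁶ W.
Flux: S = L/(4πd²) = 6.89×10²⁶/(4π×(1.72×10¹¹)²) = 1850 W m⁻².
Energy balance: absorbed = emitted ⇒ πR²·S(1−A) = 4πR²·σT_eq⁴, so T_eq⁴ = S(1−A)/(4σ).
T_eq = [1850 × 0.77 / (4 × 5.67×10⁻⁸)]^(1/4) = (6.29×10⁹)^(1/4) = 282 K.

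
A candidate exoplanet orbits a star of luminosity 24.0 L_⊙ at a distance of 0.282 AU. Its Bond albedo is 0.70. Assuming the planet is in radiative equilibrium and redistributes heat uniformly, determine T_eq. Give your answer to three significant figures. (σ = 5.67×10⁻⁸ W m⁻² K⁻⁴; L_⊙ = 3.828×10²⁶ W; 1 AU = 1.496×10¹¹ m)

T_eq ≈ 859 K

d = 0.282 AU = 4.22×10¹⁰ m.
L = 24.0 × 3.828×10²⁶ = 9.19×10²⁷ W.
Flux: S = L/(4πd²) = 9.19×10²⁷/(4π×(4.22×10¹⁰)²) = 4.11×10⁵ W m⁻².
Energy balance: absorbed = emitted ⇒ πR²·S(1−A) = 4πR²·σT_eq⁴, so T_eq⁴ = S(1−A)/(4σ).
T_eq = [4.11×10⁵ × 0.30 / (4 × 5.67×10⁻⁸)]^(1/4) = (5.43×10¹¹)^(1/4) = 859 K.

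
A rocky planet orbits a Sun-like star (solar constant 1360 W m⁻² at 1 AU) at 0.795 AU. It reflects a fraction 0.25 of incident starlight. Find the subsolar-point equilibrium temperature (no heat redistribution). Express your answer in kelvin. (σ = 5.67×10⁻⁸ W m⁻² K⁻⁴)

T_ss ≈ 411 K

Flux at 0.795 AU: S = 1360/0.795² = 2150 W m⁻².
At the subsolar point the surface absorbs S(1−A) and emits σT⁴ per unit area — no factor of 4, since only the local patch is in balance.
T = [2150 × 0.75 / 5.67×10⁻⁸]^(1/4) = (2.85×10¹⁰)^(1/4) = 411 K.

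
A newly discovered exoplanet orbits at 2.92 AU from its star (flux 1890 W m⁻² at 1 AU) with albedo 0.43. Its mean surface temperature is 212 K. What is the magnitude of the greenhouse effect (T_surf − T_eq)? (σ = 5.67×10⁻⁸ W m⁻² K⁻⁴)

S = 1890/2.92² = 221.7 W m⁻².
T_eq = [S(1−A)/(4σ)]^(1/4) = [221.7×0.57/(4×5.67×10⁻⁸)]^(1/4) = 153.6 K.
ΔT = T_surf − T_eq = 212 − 153.6.

ΔT ≈ 58.4 K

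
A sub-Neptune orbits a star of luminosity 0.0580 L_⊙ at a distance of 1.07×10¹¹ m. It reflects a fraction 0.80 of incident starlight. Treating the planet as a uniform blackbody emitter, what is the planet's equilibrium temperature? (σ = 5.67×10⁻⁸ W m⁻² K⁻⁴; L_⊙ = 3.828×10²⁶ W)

T_eq ≈ 108 K

L = 0.0580 × 3.828×10²⁶ = 2.22×10²⁵ W.
Flux: S = L/(4πd²) = 2.22×10²⁵/(4π×(1.07×10¹¹)²) = 154 W m⁻².
Energy balance: absorbed = emitted ⇒ πR²·S(1−A) = 4πR²·σT_eq⁴, so T_eq⁴ = S(1−A)/(4σ).
T_eq = [154 × 0.20 / (4 × 5.67×10⁻⁸)]^(1/4) = (1.36×10⁸)^(1/4) = 108 K.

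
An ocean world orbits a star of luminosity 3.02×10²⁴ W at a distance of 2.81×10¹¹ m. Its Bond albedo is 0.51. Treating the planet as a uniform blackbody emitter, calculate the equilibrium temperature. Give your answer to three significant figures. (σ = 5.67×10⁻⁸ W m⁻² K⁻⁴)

Flux: S = L/(4πd²) = 3.02×10²⁴/(4π×(2.81×10¹¹)²) = 3.04 W m⁻².
Energy balance: absorbed = emitted ⇒ πR²·S(1−A) = 4πR²·σT_eq⁴, so T_eq⁴ = S(1−A)/(4σ).
T_eq = [3.04 × 0.49 / (4 × 5.67×10⁻⁸)]^(1/4) = (6.58×10⁶)^(1/4) = 50.6 K.

T_eq ≈ 50.6 K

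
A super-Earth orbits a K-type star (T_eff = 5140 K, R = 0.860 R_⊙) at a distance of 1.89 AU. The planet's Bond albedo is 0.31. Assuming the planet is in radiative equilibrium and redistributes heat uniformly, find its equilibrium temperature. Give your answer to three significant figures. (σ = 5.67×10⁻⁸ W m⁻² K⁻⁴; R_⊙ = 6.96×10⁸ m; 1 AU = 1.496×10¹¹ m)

R_⋆ = 0.860 × 6.96×10⁸ = 5.99×10⁸ m.
d = 1.89 AU = 2.83×10¹¹ m.
L = 4πR_⋆²σT_⋆⁴ = 4π(5.99×10⁸)² × 5.67×10⁻⁸ × (5140)⁴ = 1.78×10²⁶ W.
S = L/(4πd²) = 177 W m⁻².
Energy balance: absorbed = emitted ⇒ πR²·S(1−A) = 4πR²·σT_eq⁴, so T_eq⁴ = S(1−A)/(4σ).
T_eq = [177 × 0.69 / (4 × 5.67×10⁻⁸)]^(1/4) = (5.40×10⁸)^(1/4) = 152 K.

T_eq ≈ 152 K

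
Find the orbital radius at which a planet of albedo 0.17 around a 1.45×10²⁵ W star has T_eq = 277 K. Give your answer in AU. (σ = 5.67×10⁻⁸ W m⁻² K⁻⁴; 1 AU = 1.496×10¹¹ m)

d ≈ 0.179 AU

From T_eq⁴ = L(1−A)/(16πσd²): d = √[L(1−A)/(16πσT_eq⁴)].
d = √[1.45×10²⁵ × 0.83 / (16π × 5.67×10⁻⁸ × (277)⁴)] = 2.68×10¹⁰ m = 0.179 AU.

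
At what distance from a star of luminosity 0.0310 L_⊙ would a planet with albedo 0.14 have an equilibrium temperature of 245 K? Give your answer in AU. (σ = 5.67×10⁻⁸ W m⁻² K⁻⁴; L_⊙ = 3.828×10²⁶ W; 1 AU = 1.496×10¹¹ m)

d ≈ 0.211 AU

L = 0.0310 × 3.828×10²⁶ = 1.19×10²⁵ W.
From T_eq⁴ = L(1−A)/(16πσd²): d = √[L(1−A)/(16πσT_eq⁴)].
d = √[1.19×10²⁵ × 0.86 / (16π × 5.67×10⁻⁸ × (245)⁴)] = 3.15×10¹⁰ m = 0.211 AU.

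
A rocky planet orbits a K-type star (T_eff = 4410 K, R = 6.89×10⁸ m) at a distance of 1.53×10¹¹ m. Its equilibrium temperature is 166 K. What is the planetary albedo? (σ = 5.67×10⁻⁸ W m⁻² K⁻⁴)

A ≈ 0.60

L = 4πR_⋆²σT_⋆⁴ = 4π(6.89×10⁸)² × 5.67×10⁻⁸ × (4410)⁴ = 1.28×10²⁶ W.
S = L/(4πd²) = 435 W m⁻².
From T_eq⁴ = S(1−A)/(4σ): 1−A = 4σT_eq⁴/S.
1−A = 4 × 5.67×10⁻⁸ × (166)⁴ / 435 = 0.396.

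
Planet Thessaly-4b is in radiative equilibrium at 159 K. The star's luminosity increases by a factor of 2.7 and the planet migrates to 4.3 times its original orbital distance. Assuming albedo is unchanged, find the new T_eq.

T_eq ≈ 98.3 K

T_eq ∝ L^(1/4) · d^(−1/2).
T′ = 159 × 2.7^(1/4) / 4.3^(1/2) = 98.3 K.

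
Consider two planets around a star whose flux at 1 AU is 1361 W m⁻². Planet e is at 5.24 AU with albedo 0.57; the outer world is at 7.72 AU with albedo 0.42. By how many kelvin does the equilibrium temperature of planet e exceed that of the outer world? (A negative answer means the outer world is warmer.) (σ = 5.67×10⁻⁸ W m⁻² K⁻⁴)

T_eq = [S₀(1−A)/(4σd²)]^(1/4), so T ∝ (1−A)^(1/4) / √d.
T₁ = [1361×0.43/(4×5.67×10⁻⁸×5.24²)]^(1/4) = 98.46 K.
T₂ = [1361×0.58/(4×5.67×10⁻⁸×7.72²)]^(1/4) = 87.42 K.

ΔT ≈ 11.0 K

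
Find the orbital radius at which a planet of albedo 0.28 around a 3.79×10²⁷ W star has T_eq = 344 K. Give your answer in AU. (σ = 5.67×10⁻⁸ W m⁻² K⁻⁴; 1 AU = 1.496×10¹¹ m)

From T_eq⁴ = L(1−A)/(16πσd²): d = √[L(1−A)/(16πσT_eq⁴)].
d = √[3.79×10²⁷ × 0.72 / (16π × 5.67×10⁻⁸ × (344)⁴)] = 2.61×10¹¹ m = 1.75 AU.

d ≈ 1.75 AU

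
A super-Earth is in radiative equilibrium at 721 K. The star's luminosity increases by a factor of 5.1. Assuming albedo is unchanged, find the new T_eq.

T_eq ∝ L^(1/4) · d^(−1/2).
T′ = 721 × 5.1^(1/4) = 1080 K.

T_eq ≈ 1080 K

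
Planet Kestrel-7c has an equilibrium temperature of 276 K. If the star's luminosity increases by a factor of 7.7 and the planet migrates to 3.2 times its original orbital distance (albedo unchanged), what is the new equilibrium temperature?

T_eq ∝ L^(1/4) · d^(−1/2).
T′ = 276 × 7.7^(1/4) / 3.2^(1/2) = 257 K.

T_eq ≈ 257 K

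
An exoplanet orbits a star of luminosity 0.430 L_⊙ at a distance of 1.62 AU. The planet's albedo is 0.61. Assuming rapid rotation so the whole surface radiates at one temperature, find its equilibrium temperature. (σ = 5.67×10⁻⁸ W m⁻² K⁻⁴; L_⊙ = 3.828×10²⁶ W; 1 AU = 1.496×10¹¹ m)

T_eq ≈ 140 K

d = 1.62 AU = 2.42×10¹¹ m.
L = 0.430 × 3.828×10²⁶ = 1.65×10²⁶ W.
Flux: S = L/(4πd²) = 1.65×10²⁶/(4π×(2.42×10¹¹)²) = 223 W m⁻².
Energy balance: absorbed = emitted ⇒ πR²·S(1−A) = 4πR²·σT_eq⁴, so T_eq⁴ = S(1−A)/(4σ).
T_eq = [223 × 0.39 / (4 × 5.67×10⁻⁸)]^(1/4) = (3.83×10⁸)^(1/4) = 140 K.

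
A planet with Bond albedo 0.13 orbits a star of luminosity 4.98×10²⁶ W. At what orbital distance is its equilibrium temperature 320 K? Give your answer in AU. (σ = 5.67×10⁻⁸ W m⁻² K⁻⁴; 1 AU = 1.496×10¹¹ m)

d ≈ 0.805 AU

From T_eq⁴ = L(1−A)/(16πσd²): d = √[L(1−A)/(16πσT_eq⁴)].
d = √[4.98×10²⁶ × 0.87 / (16π × 5.67×10⁻⁸ × (320)⁴)] = 1.20×10¹¹ m = 0.805 AU.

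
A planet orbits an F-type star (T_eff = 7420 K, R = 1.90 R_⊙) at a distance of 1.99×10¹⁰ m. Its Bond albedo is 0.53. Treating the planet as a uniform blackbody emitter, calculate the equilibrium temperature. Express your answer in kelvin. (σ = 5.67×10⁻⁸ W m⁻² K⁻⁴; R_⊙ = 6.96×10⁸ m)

T_eq ≈ 1120 K

R_⋆ = 1.90 × 6.96×10⁸ = 1.32×10⁹ m.
L = 4πR_⋆²σT_⋆⁴ = 4π(1.32×10⁹)² × 5.67×10⁻⁸ × (7420)⁴ = 3.78×10²⁷ W.
S = L/(4πd²) = 7.59×10⁵ W m⁻².
Energy balance: absorbed = emitted ⇒ πR²·S(1−A) = 4πR²·σT_eq⁴, so T_eq⁴ = S(1−A)/(4σ).
T_eq = [7.59×10⁵ × 0.47 / (4 × 5.67×10⁻⁸)]^(1/4) = (1.57×10¹²)^(1/4) = 1120 K.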